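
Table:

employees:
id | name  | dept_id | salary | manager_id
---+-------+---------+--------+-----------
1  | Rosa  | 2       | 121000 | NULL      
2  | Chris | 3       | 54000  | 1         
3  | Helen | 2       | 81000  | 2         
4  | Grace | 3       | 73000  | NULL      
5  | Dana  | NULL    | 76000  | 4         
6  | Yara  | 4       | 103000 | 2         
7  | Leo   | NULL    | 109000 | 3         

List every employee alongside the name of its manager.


This is a self-join: employees is joined to a second copy of itself, matching each row's manager_id to another row's id. Use LEFT JOIN so rows with manager_id=NULL are kept.
  - employee 1 (Rosa): manager_id=NULL -> NULL
  - employee 2 (Chris): manager_id=1 -> Rosa
  - employee 3 (Helen): manager_id=2 -> Chris
  - employee 4 (Grace): manager_id=NULL -> NULL
  - employee 5 (Dana): manager_id=4 -> Grace
  - employee 6 (Yara): manager_id=2 -> Chris
  - employee 7 (Leo): manager_id=3 -> Helen

SQL:
SELECT a.name AS item, b.name AS manager
FROM employees a
LEFT JOIN employees b ON a.manager_id = b.id

Result:
item  | manager
------+--------
Rosa  | NULL   
Chris | Rosa   
Helen | Chris  
Grace | NULL   
Dana  | Grace  
Yara  | Chris  
Leo   | Helen  


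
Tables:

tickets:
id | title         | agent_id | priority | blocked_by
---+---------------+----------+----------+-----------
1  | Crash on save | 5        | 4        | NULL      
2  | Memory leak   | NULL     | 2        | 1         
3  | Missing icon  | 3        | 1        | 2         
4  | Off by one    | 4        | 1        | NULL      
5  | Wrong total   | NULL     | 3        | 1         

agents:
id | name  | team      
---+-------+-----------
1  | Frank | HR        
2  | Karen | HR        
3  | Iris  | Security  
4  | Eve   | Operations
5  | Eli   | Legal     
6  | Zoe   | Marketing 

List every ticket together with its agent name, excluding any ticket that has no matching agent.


INNER JOIN keeps only tickets rows whose agent_id matches an id in agents. Walk through each ticket:
  - ticket 1 (Crash on save): agent_id=5 -> matches Eli
  - ticket 2 (Memory leak): agent_id=NULL, no match -> dropped
  - ticket 3 (Missing icon): agent_id=3 -> matches Iris
  - ticket 4 (Off by one): agent_id=4 -> matches Eve
  - ticket 5 (Wrong total): agent_id=NULL, no match -> dropped
So 2 of 5 rows are dropped.

SQL:
SELECT a.title, b.name AS agent
FROM tickets a
INNER JOIN agents b ON a.agent_id = b.id

Result:
title         | agent
--------------+------
Crash on save | Eli  
Missing icon  | Iris 
Off by one    | Eve  


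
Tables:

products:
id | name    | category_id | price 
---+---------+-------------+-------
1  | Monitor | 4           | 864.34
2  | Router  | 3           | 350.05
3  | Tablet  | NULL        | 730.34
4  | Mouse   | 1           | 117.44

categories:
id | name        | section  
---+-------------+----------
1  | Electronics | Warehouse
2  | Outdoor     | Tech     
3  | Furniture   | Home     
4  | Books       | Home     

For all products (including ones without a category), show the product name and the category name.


LEFT JOIN keeps every row from products (the left table); where category_id has no match in categories, the category columns become NULL. Walk through each product:
  - product 1 (Monitor): category_id=4 -> matches Books
  - product 2 (Router): category_id=3 -> matches Furniture
  - product 3 (Tablet): category_id=NULL, no match -> kept with NULL
  - product 4 (Mouse): category_id=1 -> matches Electronics
All 4 rows appear; 1 has NULL category.

SQL:
SELECT a.name, b.name AS category
FROM products a
LEFT JOIN categories b ON a.category_id = b.id

Result:
name    | category   
--------+------------
Monitor | Books      
Router  | Furniture  
Tablet  | NULL       
Mouse   | Electronics


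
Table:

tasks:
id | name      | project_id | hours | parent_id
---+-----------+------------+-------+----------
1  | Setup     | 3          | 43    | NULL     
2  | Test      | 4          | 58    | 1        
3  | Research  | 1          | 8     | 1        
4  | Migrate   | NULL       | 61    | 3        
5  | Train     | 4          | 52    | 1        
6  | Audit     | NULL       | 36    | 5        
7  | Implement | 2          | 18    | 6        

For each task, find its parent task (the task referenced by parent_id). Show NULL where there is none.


This is a self-join: tasks is joined to a second copy of itself, matching each row's parent_id to another row's id. Use LEFT JOIN so rows with parent_id=NULL are kept.
  - task 1 (Setup): parent_id=NULL -> NULL
  - task 2 (Test): parent_id=1 -> Setup
  - task 3 (Research): parent_id=1 -> Setup
  - task 4 (Migrate): parent_id=3 -> Research
  - task 5 (Train): parent_id=1 -> Setup
  - task 6 (Audit): parent_id=5 -> Train
  - task 7 (Implement): parent_id=6 -> Audit

SQL:
SELECT a.name AS item, b.name AS parent
FROM tasks a
LEFT JOIN tasks b ON a.parent_id = b.id

Result:
item      | parent  
----------+---------
Setup     | NULL    
Test      | Setup   
Research  | Setup   
Migrate   | Research
Train     | Setup   
Audit     | Train   
Implement | Audit   


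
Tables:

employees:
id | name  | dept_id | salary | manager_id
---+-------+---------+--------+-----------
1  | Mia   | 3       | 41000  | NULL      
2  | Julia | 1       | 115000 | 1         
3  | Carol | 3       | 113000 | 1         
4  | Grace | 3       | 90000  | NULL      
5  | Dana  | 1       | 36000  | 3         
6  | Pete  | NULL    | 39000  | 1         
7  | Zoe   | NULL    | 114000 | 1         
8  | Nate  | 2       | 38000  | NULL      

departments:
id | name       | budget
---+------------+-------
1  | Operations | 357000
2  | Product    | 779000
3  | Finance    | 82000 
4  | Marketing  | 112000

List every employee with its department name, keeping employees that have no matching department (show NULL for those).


LEFT JOIN keeps every row from employees (the left table); where dept_id has no match in departments, the department columns become NULL. Walk through each employee:
  - employee 1 (Mia): dept_id=3 -> matches Finance
  - employee 2 (Julia): dept_id=1 -> matches Operations
  - employee 3 (Carol): dept_id=3 -> matches Finance
  - employee 4 (Grace): dept_id=3 -> matches Finance
  - employee 5 (Dana): dept_id=1 -> matches Operations
  - employee 6 (Pete): dept_id=NULL, no match -> kept with NULL
  - employee 7 (Zoe): dept_id=NULL, no match -> kept with NULL
  - employee 8 (Nate): dept_id=2 -> matches Product
All 8 rows appear; 2 have NULL department.

SQL:
SELECT a.name, b.name AS department
FROM employees a
LEFT JOIN departments b ON a.dept_id = b.id

Result:
name  | department
------+-----------
Mia   | Finance   
Julia | Operations
Carol | Finance   
Grace | Finance   
Dana  | Operations
Pete  | NULL      
Zoe   | NULL      
Nate  | Product   


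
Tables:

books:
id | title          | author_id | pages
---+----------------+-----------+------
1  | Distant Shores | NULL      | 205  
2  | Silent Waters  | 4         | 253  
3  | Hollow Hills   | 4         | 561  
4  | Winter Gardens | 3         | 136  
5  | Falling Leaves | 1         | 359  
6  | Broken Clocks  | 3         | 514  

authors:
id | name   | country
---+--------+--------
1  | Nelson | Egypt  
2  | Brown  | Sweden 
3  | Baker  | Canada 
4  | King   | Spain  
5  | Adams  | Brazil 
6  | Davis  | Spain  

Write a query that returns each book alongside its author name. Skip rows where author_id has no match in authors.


INNER JOIN keeps only books rows whose author_id matches an id in authors. Walk through each book:
  - book 1 (Distant Shores): author_id=NULL, no match -> dropped
  - book 2 (Silent Waters): author_id=4 -> matches King
  - book 3 (Hollow Hills): author_id=4 -> matches King
  - book 4 (Winter Gardens): author_id=3 -> matches Baker
  - book 5 (Falling Leaves): author_id=1 -> matches Nelson
  - book 6 (Broken Clocks): author_id=3 -> matches Baker
So 1 of 6 rows is dropped.

SQL:
SELECT a.title, b.name AS author
FROM books a
INNER JOIN authors b ON a.author_id = b.id

Result:
title          | author
---------------+-------
Silent Waters  | King  
Hollow Hills   | King  
Winter Gardens | Baker 
Falling Leaves | Nelson
Broken Clocks  | Baker 


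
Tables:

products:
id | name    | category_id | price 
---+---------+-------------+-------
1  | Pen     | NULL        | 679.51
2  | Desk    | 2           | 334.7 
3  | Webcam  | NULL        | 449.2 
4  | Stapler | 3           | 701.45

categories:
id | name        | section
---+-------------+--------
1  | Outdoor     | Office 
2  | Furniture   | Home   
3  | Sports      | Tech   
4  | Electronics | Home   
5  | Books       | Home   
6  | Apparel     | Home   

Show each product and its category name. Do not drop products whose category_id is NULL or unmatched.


LEFT JOIN keeps every row from products (the left table); where category_id has no match in categories, the category columns become NULL. Walk through each product:
  - product 1 (Pen): category_id=NULL, no match -> kept with NULL
  - product 2 (Desk): category_id=2 -> matches Furniture
  - product 3 (Webcam): category_id=NULL, no match -> kept with NULL
  - product 4 (Stapler): category_id=3 -> matches Sports
All 4 rows appear; 2 have NULL category.

SQL:
SELECT a.name, b.name AS category
FROM products a
LEFT JOIN categories b ON a.category_id = b.id

Result:
name    | category 
--------+----------
Pen     | NULL     
Desk    | Furniture
Webcam  | NULL     
Stapler | Sports   


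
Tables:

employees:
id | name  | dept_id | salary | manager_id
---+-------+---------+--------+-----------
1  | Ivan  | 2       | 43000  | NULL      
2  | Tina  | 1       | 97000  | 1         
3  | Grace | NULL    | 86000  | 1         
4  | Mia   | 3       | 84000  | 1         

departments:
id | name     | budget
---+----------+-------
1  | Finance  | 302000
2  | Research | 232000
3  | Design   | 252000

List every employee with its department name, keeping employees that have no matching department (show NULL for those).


LEFT JOIN keeps every row from employees (the left table); where dept_id has no match in departments, the department columns become NULL. Walk through each employee:
  - employee 1 (Ivan): dept_id=2 -> matches Research
  - employee 2 (Tina): dept_id=1 -> matches Finance
  - employee 3 (Grace): dept_id=NULL, no match -> kept with NULL
  - employee 4 (Mia): dept_id=3 -> matches Design
All 4 rows appear; 1 has NULL department.

SQL:
SELECT a.name, b.name AS department
FROM employees a
LEFT JOIN departments b ON a.dept_id = b.id

Result:
name  | department
------+-----------
Ivan  | Research  
Tina  | Finance   
Grace | NULL      
Mia   | Design    


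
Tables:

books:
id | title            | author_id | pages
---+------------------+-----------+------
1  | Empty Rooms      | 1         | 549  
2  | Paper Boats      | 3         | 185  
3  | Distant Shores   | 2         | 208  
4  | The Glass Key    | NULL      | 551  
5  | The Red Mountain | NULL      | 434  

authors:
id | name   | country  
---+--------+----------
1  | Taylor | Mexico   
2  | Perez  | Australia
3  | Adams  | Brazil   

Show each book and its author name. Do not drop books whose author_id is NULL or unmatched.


LEFT JOIN keeps every row from books (the left table); where author_id has no match in authors, the author columns become NULL. Walk through each book:
  - book 1 (Empty Rooms): author_id=1 -> matches Taylor
  - book 2 (Paper Boats): author_id=3 -> matches Adams
  - book 3 (Distant Shores): author_id=2 -> matches Perez
  - book 4 (The Glass Key): author_id=NULL, no match -> kept with NULL
  - book 5 (The Red Mountain): author_id=NULL, no match -> kept with NULL
All 5 rows appear; 2 have NULL author.

SQL:
SELECT a.title, b.name AS author
FROM books a
LEFT JOIN authors b ON a.author_id = b.id

Result:
title            | author
-----------------+-------
Empty Rooms      | Taylor
Paper Boats      | Adams 
Distant Shores   | Perez 
The Glass Key    | NULL  
The Red Mountain | NULL  


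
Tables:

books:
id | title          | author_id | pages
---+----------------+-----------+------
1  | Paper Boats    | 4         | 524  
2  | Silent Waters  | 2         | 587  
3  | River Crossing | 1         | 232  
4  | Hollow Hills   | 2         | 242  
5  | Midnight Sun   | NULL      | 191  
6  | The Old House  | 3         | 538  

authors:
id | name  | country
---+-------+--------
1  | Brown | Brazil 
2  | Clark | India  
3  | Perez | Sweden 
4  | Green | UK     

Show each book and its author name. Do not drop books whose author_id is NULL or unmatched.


LEFT JOIN keeps every row from books (the left table); where author_id has no match in authors, the author columns become NULL. Walk through each book:
  - book 1 (Paper Boats): author_id=4 -> matches Green
  - book 2 (Silent Waters): author_id=2 -> matches Clark
  - book 3 (River Crossing): author_id=1 -> matches Brown
  - book 4 (Hollow Hills): author_id=2 -> matches Clark
  - book 5 (Midnight Sun): author_id=NULL, no match -> kept with NULL
  - book 6 (The Old House): author_id=3 -> matches Perez
All 6 rows appear; 1 has NULL author.

SQL:
SELECT a.title, b.name AS author
FROM books a
LEFT JOIN authors b ON a.author_id = b.id

Result:
title          | author
---------------+-------
Paper Boats    | Green 
Silent Waters  | Clark 
River Crossing | Brown 
Hollow Hills   | Clark 
Midnight Sun   | NULL  
The Old House  | Perez 


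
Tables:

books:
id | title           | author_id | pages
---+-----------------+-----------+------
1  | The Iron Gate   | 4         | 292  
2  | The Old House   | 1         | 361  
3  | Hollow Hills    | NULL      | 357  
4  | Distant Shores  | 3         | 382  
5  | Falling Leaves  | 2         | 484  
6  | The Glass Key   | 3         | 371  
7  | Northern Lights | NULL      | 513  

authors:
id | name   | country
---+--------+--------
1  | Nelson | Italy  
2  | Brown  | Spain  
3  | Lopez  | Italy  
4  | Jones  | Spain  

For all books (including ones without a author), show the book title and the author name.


LEFT JOIN keeps every row from books (the left table); where author_id has no match in authors, the author columns become NULL. Walk through each book:
  - book 1 (The Iron Gate): author_id=4 -> matches Jones
  - book 2 (The Old House): author_id=1 -> matches Nelson
  - book 3 (Hollow Hills): author_id=NULL, no match -> kept with NULL
  - book 4 (Distant Shores): author_id=3 -> matches Lopez
  - book 5 (Falling Leaves): author_id=2 -> matches Brown
  - book 6 (The Glass Key): author_id=3 -> matches Lopez
  - book 7 (Northern Lights): author_id=NULL, no match -> kept with NULL
All 7 rows appear; 2 have NULL author.

SQL:
SELECT a.title, b.name AS author
FROM books a
LEFT JOIN authors b ON a.author_id = b.id

Result:
title           | author
----------------+-------
The Iron Gate   | Jones 
The Old House   | Nelson
Hollow Hills    | NULL  
Distant Shores  | Lopez 
Falling Leaves  | Brown 
The Glass Key   | Lopez 
Northern Lights | NULL  


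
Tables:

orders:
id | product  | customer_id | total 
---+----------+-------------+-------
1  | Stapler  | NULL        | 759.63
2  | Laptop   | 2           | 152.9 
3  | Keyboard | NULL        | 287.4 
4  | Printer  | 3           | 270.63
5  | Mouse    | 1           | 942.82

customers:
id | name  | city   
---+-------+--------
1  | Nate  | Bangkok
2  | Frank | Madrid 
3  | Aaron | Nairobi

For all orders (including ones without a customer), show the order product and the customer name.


LEFT JOIN keeps every row from orders (the left table); where customer_id has no match in customers, the customer columns become NULL. Walk through each order:
  - order 1 (Stapler): customer_id=NULL, no match -> kept with NULL
  - order 2 (Laptop): customer_id=2 -> matches Frank
  - order 3 (Keyboard): customer_id=NULL, no match -> kept with NULL
  - order 4 (Printer): customer_id=3 -> matches Aaron
  - order 5 (Mouse): customer_id=1 -> matches Nate
All 5 rows appear; 2 have NULL customer.

SQL:
SELECT a.product, b.name AS customer
FROM orders a
LEFT JOIN customers b ON a.customer_id = b.id

Result:
product  | customer
---------+---------
Stapler  | NULL    
Laptop   | Frank   
Keyboard | NULL    
Printer  | Aaron   
Mouse    | Nate    


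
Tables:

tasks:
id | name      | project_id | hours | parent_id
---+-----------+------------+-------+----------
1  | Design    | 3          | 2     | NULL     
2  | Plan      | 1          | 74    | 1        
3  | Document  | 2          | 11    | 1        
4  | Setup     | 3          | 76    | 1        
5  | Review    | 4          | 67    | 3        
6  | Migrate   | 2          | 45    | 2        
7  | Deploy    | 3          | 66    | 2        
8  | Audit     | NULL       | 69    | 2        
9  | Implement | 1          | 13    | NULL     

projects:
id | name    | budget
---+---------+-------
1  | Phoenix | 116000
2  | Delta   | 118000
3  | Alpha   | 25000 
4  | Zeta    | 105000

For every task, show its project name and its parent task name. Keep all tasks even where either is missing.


Two LEFT JOINs from the same base table tasks: one to projects via project_id, one to tasks itself via parent_id. Both are LEFT so every task is preserved.
Match against projects:
  - task 1 (Design): project_id=3 -> matches Alpha
  - task 2 (Plan): project_id=1 -> matches Phoenix
  - task 3 (Document): project_id=2 -> matches Delta
  - task 4 (Setup): project_id=3 -> matches Alpha
  - task 5 (Review): project_id=4 -> matches Zeta
  - task 6 (Migrate): project_id=2 -> matches Delta
  - task 7 (Deploy): project_id=3 -> matches Alpha
  - task 8 (Audit): project_id=NULL, no match -> kept with NULL
  - task 9 (Implement): project_id=1 -> matches Phoenix
Match against tasks (self):
  - task 1 (Design): parent_id=NULL -> NULL
  - task 2 (Plan): parent_id=1 -> Design
  - task 3 (Document): parent_id=1 -> Design
  - task 4 (Setup): parent_id=1 -> Design
  - task 5 (Review): parent_id=3 -> Document
  - task 6 (Migrate): parent_id=2 -> Plan
  - task 7 (Deploy): parent_id=2 -> Plan
  - task 8 (Audit): parent_id=2 -> Plan
  - task 9 (Implement): parent_id=NULL -> NULL

SQL:
SELECT a.name, b.name AS project, c.name AS parent
FROM tasks a
LEFT JOIN projects b ON a.project_id = b.id
LEFT JOIN tasks c ON a.parent_id = c.id

Result:
name      | project | parent  
----------+---------+---------
Design    | Alpha   | NULL    
Plan      | Phoenix | Design  
Document  | Delta   | Design  
Setup     | Alpha   | Design  
Review    | Zeta    | Document
Migrate   | Delta   | Plan    
Deploy    | Alpha   | Plan    
Audit     | NULL    | Plan    
Implement | Phoenix | NULL    


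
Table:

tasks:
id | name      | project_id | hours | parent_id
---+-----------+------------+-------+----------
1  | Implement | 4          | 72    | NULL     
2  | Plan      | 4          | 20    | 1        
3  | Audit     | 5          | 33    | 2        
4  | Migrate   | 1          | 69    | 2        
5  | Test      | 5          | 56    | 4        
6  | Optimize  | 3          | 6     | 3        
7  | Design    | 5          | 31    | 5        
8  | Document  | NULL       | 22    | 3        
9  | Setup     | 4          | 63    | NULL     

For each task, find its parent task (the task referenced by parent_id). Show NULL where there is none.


This is a self-join: tasks is joined to a second copy of itself, matching each row's parent_id to another row's id. Use LEFT JOIN so rows with parent_id=NULL are kept.
  - task 1 (Implement): parent_id=NULL -> NULL
  - task 2 (Plan): parent_id=1 -> Implement
  - task 3 (Audit): parent_id=2 -> Plan
  - task 4 (Migrate): parent_id=2 -> Plan
  - task 5 (Test): parent_id=4 -> Migrate
  - task 6 (Optimize): parent_id=3 -> Audit
  - task 7 (Design): parent_id=5 -> Test
  - task 8 (Document): parent_id=3 -> Audit
  - task 9 (Setup): parent_id=NULL -> NULL

SQL:
SELECT a.name AS item, b.name AS parent
FROM tasks a
LEFT JOIN tasks b ON a.parent_id = b.id

Result:
item      | parent   
----------+----------
Implement | NULL     
Plan      | Implement
Audit     | Plan     
Migrate   | Plan     
Test      | Migrate  
Optimize  | Audit    
Design    | Test     
Document  | Audit    
Setup     | NULL     


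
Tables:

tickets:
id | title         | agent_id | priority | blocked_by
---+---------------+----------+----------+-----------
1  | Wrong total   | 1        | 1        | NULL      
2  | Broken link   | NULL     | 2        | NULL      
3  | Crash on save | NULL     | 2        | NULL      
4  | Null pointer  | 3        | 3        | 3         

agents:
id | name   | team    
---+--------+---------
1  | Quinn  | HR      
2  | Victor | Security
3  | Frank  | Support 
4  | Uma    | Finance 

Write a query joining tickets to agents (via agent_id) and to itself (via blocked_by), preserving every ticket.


Two LEFT JOINs from the same base table tickets: one to agents via agent_id, one to tickets itself via blocked_by. Both are LEFT so every ticket is preserved.
Match against agents:
  - ticket 1 (Wrong total): agent_id=1 -> matches Quinn
  - ticket 2 (Broken link): agent_id=NULL, no match -> kept with NULL
  - ticket 3 (Crash on save): agent_id=NULL, no match -> kept with NULL
  - ticket 4 (Null pointer): agent_id=3 -> matches Frank
Match against tickets (self):
  - ticket 1 (Wrong total): blocked_by=NULL -> NULL
  - ticket 2 (Broken link): blocked_by=NULL -> NULL
  - ticket 3 (Crash on save): blocked_by=NULL -> NULL
  - ticket 4 (Null pointer): blocked_by=3 -> Crash on save

SQL:
SELECT a.title, b.name AS agent, c.title AS blocked_by
FROM tickets a
LEFT JOIN agents b ON a.agent_id = b.id
LEFT JOIN tickets c ON a.blocked_by = c.id

Result:
title         | agent | blocked_by   
--------------+-------+--------------
Wrong total   | Quinn | NULL         
Broken link   | NULL  | NULL         
Crash on save | NULL  | NULL         
Null pointer  | Frank | Crash on save


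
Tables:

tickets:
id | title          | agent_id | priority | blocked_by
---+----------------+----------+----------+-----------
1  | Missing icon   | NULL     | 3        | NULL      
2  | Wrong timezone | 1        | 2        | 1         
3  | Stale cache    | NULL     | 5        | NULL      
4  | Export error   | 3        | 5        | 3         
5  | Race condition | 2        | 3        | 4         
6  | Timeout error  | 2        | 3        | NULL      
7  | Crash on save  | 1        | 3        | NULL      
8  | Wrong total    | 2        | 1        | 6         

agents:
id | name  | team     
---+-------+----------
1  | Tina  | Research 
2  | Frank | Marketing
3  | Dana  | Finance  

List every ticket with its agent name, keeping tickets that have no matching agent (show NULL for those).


LEFT JOIN keeps every row from tickets (the left table); where agent_id has no match in agents, the agent columns become NULL. Walk through each ticket:
  - ticket 1 (Missing icon): agent_id=NULL, no match -> kept with NULL
  - ticket 2 (Wrong timezone): agent_id=1 -> matches Tina
  - ticket 3 (Stale cache): agent_id=NULL, no match -> kept with NULL
  - ticket 4 (Export error): agent_id=3 -> matches Dana
  - ticket 5 (Race condition): agent_id=2 -> matches Frank
  - ticket 6 (Timeout error): agent_id=2 -> matches Frank
  - ticket 7 (Crash on save): agent_id=1 -> matches Tina
  - ticket 8 (Wrong total): agent_id=2 -> matches Frank
All 8 rows appear; 2 have NULL agent.

SQL:
SELECT a.title, b.name AS agent
FROM tickets a
LEFT JOIN agents b ON a.agent_id = b.id

Result:
title          | agent
---------------+------
Missing icon   | NULL 
Wrong timezone | Tina 
Stale cache    | NULL 
Export error   | Dana 
Race condition | Frank
Timeout error  | Frank
Crash on save  | Tina 
Wrong total    | Frank


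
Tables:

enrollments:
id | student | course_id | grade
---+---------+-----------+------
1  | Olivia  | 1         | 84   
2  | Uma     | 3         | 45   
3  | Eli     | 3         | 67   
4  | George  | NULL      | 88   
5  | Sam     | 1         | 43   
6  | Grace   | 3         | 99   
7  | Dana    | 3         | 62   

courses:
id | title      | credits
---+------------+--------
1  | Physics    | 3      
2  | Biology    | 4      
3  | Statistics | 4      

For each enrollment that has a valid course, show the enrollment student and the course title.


INNER JOIN keeps only enrollments rows whose course_id matches an id in courses. Walk through each enrollment:
  - enrollment 1 (Olivia): course_id=1 -> matches Physics
  - enrollment 2 (Uma): course_id=3 -> matches Statistics
  - enrollment 3 (Eli): course_id=3 -> matches Statistics
  - enrollment 4 (George): course_id=NULL, no match -> dropped
  - enrollment 5 (Sam): course_id=1 -> matches Physics
  - enrollment 6 (Grace): course_id=3 -> matches Statistics
  - enrollment 7 (Dana): course_id=3 -> matches Statistics
So 1 of 7 rows is dropped.

SQL:
SELECT a.student, b.title AS course
FROM enrollments a
INNER JOIN courses b ON a.course_id = b.id

Result:
student | course    
--------+-----------
Olivia  | Physics   
Uma     | Statistics
Eli     | Statistics
Sam     | Physics   
Grace   | Statistics
Dana    | Statistics


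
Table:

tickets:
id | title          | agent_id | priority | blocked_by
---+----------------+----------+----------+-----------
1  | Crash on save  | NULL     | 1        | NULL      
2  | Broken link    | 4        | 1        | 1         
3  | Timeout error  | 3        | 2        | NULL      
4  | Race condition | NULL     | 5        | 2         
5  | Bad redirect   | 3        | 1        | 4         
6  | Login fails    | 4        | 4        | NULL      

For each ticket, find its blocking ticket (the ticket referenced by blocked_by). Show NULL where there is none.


This is a self-join: tickets is joined to a second copy of itself, matching each row's blocked_by to another row's id. Use LEFT JOIN so rows with blocked_by=NULL are kept.
  - ticket 1 (Crash on save): blocked_by=NULL -> NULL
  - ticket 2 (Broken link): blocked_by=1 -> Crash on save
  - ticket 3 (Timeout error): blocked_by=NULL -> NULL
  - ticket 4 (Race condition): blocked_by=2 -> Broken link
  - ticket 5 (Bad redirect): blocked_by=4 -> Race condition
  - ticket 6 (Login fails): blocked_by=NULL -> NULL

SQL:
SELECT a.title AS item, b.title AS blocked_by
FROM tickets a
LEFT JOIN tickets b ON a.blocked_by = b.id

Result:
item           | blocked_by    
---------------+---------------
Crash on save  | NULL          
Broken link    | Crash on save 
Timeout error  | NULL          
Race condition | Broken link   
Bad redirect   | Race condition
Login fails    | NULL          


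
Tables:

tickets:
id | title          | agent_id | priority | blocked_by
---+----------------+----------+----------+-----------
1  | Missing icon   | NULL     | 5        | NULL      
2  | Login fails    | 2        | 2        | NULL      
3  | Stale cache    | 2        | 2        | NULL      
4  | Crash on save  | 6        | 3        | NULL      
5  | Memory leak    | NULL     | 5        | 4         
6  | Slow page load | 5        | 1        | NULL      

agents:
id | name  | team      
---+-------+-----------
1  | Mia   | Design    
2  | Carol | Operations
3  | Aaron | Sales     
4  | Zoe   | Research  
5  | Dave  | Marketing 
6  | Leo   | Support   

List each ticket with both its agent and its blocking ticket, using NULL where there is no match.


Two LEFT JOINs from the same base table tickets: one to agents via agent_id, one to tickets itself via blocked_by. Both are LEFT so every ticket is preserved.
Match against agents:
  - ticket 1 (Missing icon): agent_id=NULL, no match -> kept with NULL
  - ticket 2 (Login fails): agent_id=2 -> matches Carol
  - ticket 3 (Stale cache): agent_id=2 -> matches Carol
  - ticket 4 (Crash on save): agent_id=6 -> matches Leo
  - ticket 5 (Memory leak): agent_id=NULL, no match -> kept with NULL
  - ticket 6 (Slow page load): agent_id=5 -> matches Dave
Match against tickets (self):
  - ticket 1 (Missing icon): blocked_by=NULL -> NULL
  - ticket 2 (Login fails): blocked_by=NULL -> NULL
  - ticket 3 (Stale cache): blocked_by=NULL -> NULL
  - ticket 4 (Crash on save): blocked_by=NULL -> NULL
  - ticket 5 (Memory leak): blocked_by=4 -> Crash on save
  - ticket 6 (Slow page load): blocked_by=NULL -> NULL

SQL:
SELECT a.title, b.name AS agent, c.title AS blocked_by
FROM tickets a
LEFT JOIN agents b ON a.agent_id = b.id
LEFT JOIN tickets c ON a.blocked_by = c.id

Result:
title          | agent | blocked_by   
---------------+-------+--------------
Missing icon   | NULL  | NULL         
Login fails    | Carol | NULL         
Stale cache    | Carol | NULL         
Crash on save  | Leo   | NULL         
Memory leak    | NULL  | Crash on save
Slow page load | Dave  | NULL         


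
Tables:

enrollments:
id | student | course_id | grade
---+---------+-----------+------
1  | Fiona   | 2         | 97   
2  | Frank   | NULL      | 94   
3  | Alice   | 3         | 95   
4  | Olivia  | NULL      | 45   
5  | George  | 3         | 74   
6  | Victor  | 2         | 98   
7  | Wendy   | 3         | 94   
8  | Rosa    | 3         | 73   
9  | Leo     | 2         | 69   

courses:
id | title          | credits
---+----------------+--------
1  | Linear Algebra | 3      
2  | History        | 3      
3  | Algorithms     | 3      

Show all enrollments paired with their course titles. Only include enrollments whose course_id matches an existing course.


INNER JOIN keeps only enrollments rows whose course_id matches an id in courses. Walk through each enrollment:
  - enrollment 1 (Fiona): course_id=2 -> matches History
  - enrollment 2 (Frank): course_id=NULL, no match -> dropped
  - enrollment 3 (Alice): course_id=3 -> matches Algorithms
  - enrollment 4 (Olivia): course_id=NULL, no match -> dropped
  - enrollment 5 (George): course_id=3 -> matches Algorithms
  - enrollment 6 (Victor): course_id=2 -> matches History
  - enrollment 7 (Wendy): course_id=3 -> matches Algorithms
  - enrollment 8 (Rosa): course_id=3 -> matches Algorithms
  - enrollment 9 (Leo): course_id=2 -> matches History
So 2 of 9 rows are dropped.

SQL:
SELECT a.student, b.title AS course
FROM enrollments a
INNER JOIN courses b ON a.course_id = b.id

Result:
student | course    
--------+-----------
Fiona   | History   
Alice   | Algorithms
George  | Algorithms
Victor  | History   
Wendy   | Algorithms
Rosa    | Algorithms
Leo     | History   


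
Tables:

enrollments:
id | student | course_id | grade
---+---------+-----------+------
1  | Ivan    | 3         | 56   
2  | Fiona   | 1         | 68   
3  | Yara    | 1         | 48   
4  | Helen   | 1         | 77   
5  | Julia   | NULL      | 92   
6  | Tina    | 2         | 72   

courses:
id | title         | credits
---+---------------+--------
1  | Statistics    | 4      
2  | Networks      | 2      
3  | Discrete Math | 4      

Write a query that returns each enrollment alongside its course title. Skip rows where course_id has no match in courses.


INNER JOIN keeps only enrollments rows whose course_id matches an id in courses. Walk through each enrollment:
  - enrollment 1 (Ivan): course_id=3 -> matches Discrete Math
  - enrollment 2 (Fiona): course_id=1 -> matches Statistics
  - enrollment 3 (Yara): course_id=1 -> matches Statistics
  - enrollment 4 (Helen): course_id=1 -> matches Statistics
  - enrollment 5 (Julia): course_id=NULL, no match -> dropped
  - enrollment 6 (Tina): course_id=2 -> matches Networks
So 1 of 6 rows is dropped.

SQL:
SELECT a.student, b.title AS course
FROM enrollments a
INNER JOIN courses b ON a.course_id = b.id

Result:
student | course       
--------+--------------
Ivan    | Discrete Math
Fiona   | Statistics   
Yara    | Statistics   
Helen   | Statistics   
Tina    | Networks     


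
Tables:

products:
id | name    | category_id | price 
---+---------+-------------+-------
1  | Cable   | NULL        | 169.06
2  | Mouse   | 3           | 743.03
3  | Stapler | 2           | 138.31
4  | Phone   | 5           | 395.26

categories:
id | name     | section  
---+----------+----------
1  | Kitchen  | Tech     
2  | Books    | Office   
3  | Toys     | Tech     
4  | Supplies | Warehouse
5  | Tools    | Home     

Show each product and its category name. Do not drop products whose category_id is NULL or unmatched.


LEFT JOIN keeps every row from products (the left table); where category_id has no match in categories, the category columns become NULL. Walk through each product:
  - product 1 (Cable): category_id=NULL, no match -> kept with NULL
  - product 2 (Mouse): category_id=3 -> matches Toys
  - product 3 (Stapler): category_id=2 -> matches Books
  - product 4 (Phone): category_id=5 -> matches Tools
All 4 rows appear; 1 has NULL category.

SQL:
SELECT a.name, b.name AS category
FROM products a
LEFT JOIN categories b ON a.category_id = b.id

Result:
name    | category
--------+---------
Cable   | NULL    
Mouse   | Toys    
Stapler | Books   
Phone   | Tools   


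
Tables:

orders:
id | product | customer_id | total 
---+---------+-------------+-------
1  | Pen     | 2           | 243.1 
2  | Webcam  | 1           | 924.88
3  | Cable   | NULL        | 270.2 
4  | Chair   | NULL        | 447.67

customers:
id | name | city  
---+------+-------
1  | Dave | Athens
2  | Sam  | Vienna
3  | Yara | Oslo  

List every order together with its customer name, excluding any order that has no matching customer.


INNER JOIN keeps only orders rows whose customer_id matches an id in customers. Walk through each order:
  - order 1 (Pen): customer_id=2 -> matches Sam
  - order 2 (Webcam): customer_id=1 -> matches Dave
  - order 3 (Cable): customer_id=NULL, no match -> dropped
  - order 4 (Chair): customer_id=NULL, no match -> dropped
So 2 of 4 rows are dropped.

SQL:
SELECT a.product, b.name AS customer
FROM orders a
INNER JOIN customers b ON a.customer_id = b.id

Result:
product | customer
--------+---------
Pen     | Sam     
Webcam  | Dave    


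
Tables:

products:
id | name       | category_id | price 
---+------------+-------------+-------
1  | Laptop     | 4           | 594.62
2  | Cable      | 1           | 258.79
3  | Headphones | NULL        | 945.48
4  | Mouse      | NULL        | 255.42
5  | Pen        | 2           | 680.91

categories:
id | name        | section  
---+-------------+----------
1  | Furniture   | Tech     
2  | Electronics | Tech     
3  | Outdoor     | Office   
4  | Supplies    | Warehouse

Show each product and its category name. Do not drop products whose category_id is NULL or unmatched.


LEFT JOIN keeps every row from products (the left table); where category_id has no match in categories, the category columns become NULL. Walk through each product:
  - product 1 (Laptop): category_id=4 -> matches Supplies
  - product 2 (Cable): category_id=1 -> matches Furniture
  - product 3 (Headphones): category_id=NULL, no match -> kept with NULL
  - product 4 (Mouse): category_id=NULL, no match -> kept with NULL
  - product 5 (Pen): category_id=2 -> matches Electronics
All 5 rows appear; 2 have NULL category.

SQL:
SELECT a.name, b.name AS category
FROM products a
LEFT JOIN categories b ON a.category_id = b.id

Result:
name       | category   
-----------+------------
Laptop     | Supplies   
Cable      | Furniture  
Headphones | NULL       
Mouse      | NULL       
Pen        | Electronics


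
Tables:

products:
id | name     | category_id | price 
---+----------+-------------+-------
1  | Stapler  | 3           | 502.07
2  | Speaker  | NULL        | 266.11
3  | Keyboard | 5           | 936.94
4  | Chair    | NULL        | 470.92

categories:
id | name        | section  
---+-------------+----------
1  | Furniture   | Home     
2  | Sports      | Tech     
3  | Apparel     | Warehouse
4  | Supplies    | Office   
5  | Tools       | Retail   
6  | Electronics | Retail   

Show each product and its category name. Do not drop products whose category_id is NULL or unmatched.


LEFT JOIN keeps every row from products (the left table); where category_id has no match in categories, the category columns become NULL. Walk through each product:
  - product 1 (Stapler): category_id=3 -> matches Apparel
  - product 2 (Speaker): category_id=NULL, no match -> kept with NULL
  - product 3 (Keyboard): category_id=5 -> matches Tools
  - product 4 (Chair): category_id=NULL, no match -> kept with NULL
All 4 rows appear; 2 have NULL category.

SQL:
SELECT a.name, b.name AS category
FROM products a
LEFT JOIN categories b ON a.category_id = b.id

Result:
name     | category
---------+---------
Stapler  | Apparel 
Speaker  | NULL    
Keyboard | Tools   
Chair    | NULL    


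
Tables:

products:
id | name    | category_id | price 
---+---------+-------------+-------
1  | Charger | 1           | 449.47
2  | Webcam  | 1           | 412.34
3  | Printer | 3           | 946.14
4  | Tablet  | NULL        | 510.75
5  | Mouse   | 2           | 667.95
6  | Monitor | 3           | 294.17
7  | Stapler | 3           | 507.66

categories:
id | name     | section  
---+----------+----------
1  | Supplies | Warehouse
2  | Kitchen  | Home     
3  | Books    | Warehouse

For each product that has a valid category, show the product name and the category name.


INNER JOIN keeps only products rows whose category_id matches an id in categories. Walk through each product:
  - product 1 (Charger): category_id=1 -> matches Supplies
  - product 2 (Webcam): category_id=1 -> matches Supplies
  - product 3 (Printer): category_id=3 -> matches Books
  - product 4 (Tablet): category_id=NULL, no match -> dropped
  - product 5 (Mouse): category_id=2 -> matches Kitchen
  - product 6 (Monitor): category_id=3 -> matches Books
  - product 7 (Stapler): category_id=3 -> matches Books
So 1 of 7 rows is dropped.

SQL:
SELECT a.name, b.name AS category
FROM products a
INNER JOIN categories b ON a.category_id = b.id

Result:
name    | category
--------+---------
Charger | Supplies
Webcam  | Supplies
Printer | Books   
Mouse   | Kitchen 
Monitor | Books   
Stapler | Books   


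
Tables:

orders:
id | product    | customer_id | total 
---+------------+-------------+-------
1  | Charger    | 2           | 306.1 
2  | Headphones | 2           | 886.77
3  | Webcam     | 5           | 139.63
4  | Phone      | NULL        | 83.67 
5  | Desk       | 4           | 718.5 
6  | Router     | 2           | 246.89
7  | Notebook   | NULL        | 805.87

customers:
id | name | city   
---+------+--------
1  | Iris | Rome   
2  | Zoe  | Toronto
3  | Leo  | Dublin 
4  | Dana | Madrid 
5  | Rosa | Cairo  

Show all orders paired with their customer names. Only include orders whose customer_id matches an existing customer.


INNER JOIN keeps only orders rows whose customer_id matches an id in customers. Walk through each order:
  - order 1 (Charger): customer_id=2 -> matches Zoe
  - order 2 (Headphones): customer_id=2 -> matches Zoe
  - order 3 (Webcam): customer_id=5 -> matches Rosa
  - order 4 (Phone): customer_id=NULL, no match -> dropped
  - order 5 (Desk): customer_id=4 -> matches Dana
  - order 6 (Router): customer_id=2 -> matches Zoe
  - order 7 (Notebook): customer_id=NULL, no match -> dropped
So 2 of 7 rows are dropped.

SQL:
SELECT a.product, b.name AS customer
FROM orders a
INNER JOIN customers b ON a.customer_id = b.id

Result:
product    | customer
-----------+---------
Charger    | Zoe     
Headphones | Zoe     
Webcam     | Rosa    
Desk       | Dana    
Router     | Zoe     


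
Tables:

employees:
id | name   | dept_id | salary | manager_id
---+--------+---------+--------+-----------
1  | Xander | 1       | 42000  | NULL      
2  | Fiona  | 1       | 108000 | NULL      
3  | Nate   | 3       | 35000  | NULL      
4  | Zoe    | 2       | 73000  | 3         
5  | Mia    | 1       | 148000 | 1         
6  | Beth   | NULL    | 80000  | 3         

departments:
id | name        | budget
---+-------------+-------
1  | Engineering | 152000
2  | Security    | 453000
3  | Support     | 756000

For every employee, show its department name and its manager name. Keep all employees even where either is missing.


Two LEFT JOINs from the same base table employees: one to departments via dept_id, one to employees itself via manager_id. Both are LEFT so every employee is preserved.
Match against departments:
  - employee 1 (Xander): dept_id=1 -> matches Engineering
  - employee 2 (Fiona): dept_id=1 -> matches Engineering
  - employee 3 (Nate): dept_id=3 -> matches Support
  - employee 4 (Zoe): dept_id=2 -> matches Security
  - employee 5 (Mia): dept_id=1 -> matches Engineering
  - employee 6 (Beth): dept_id=NULL, no match -> kept with NULL
Match against employees (self):
  - employee 1 (Xander): manager_id=NULL -> NULL
  - employee 2 (Fiona): manager_id=NULL -> NULL
  - employee 3 (Nate): manager_id=NULL -> NULL
  - employee 4 (Zoe): manager_id=3 -> Nate
  - employee 5 (Mia): manager_id=1 -> Xander
  - employee 6 (Beth): manager_id=3 -> Nate

SQL:
SELECT a.name, b.name AS department, c.name AS manager
FROM employees a
LEFT JOIN departments b ON a.dept_id = b.id
LEFT JOIN employees c ON a.manager_id = c.id

Result:
name   | department  | manager
-------+-------------+--------
Xander | Engineering | NULL   
Fiona  | Engineering | NULL   
Nate   | Support     | NULL   
Zoe    | Security    | Nate   
Mia    | Engineering | Xander 
Beth   | NULL        | Nate   
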